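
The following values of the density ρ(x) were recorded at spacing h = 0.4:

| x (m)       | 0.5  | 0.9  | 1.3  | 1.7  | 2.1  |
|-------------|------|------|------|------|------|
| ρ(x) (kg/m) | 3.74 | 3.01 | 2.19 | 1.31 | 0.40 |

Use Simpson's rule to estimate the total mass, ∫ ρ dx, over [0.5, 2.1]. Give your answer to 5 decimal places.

h = 0.4, n = 4.
(h/3)·[y₀ + 4y₁ + 2y₂ + 4y₃ + y₄] = 0.133333·(25.80) = 3.44000.

3.44000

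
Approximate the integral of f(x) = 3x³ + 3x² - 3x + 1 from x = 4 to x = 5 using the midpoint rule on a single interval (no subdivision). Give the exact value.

M = (b−a)·f(4.5) = 1·(321.625) = 321.625.

321.625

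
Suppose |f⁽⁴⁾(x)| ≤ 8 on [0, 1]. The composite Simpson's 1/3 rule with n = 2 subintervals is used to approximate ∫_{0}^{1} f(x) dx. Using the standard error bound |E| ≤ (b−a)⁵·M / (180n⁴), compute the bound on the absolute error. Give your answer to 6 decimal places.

|E| ≤ (1)⁵·8 / (180·2⁴) = 8/2880 = 0.002778.

0.002778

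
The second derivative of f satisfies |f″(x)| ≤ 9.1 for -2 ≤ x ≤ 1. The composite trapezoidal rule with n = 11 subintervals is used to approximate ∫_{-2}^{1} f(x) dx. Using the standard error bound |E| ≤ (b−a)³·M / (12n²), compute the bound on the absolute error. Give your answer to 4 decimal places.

0.1692

|E| ≤ (3)³·9.1 / (12·11²) = 245.7/1452 = 0.1692.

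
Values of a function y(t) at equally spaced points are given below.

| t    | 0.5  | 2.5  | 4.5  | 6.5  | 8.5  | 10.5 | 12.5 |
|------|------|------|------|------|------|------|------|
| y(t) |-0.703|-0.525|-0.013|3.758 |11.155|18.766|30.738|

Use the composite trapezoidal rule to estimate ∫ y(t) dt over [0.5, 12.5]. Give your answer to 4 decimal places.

h = 2, n = 6.
(h/2)·[y₀ + 2y₁ + 2y₂ + 2y₃ + 2y₄ + 2y₅ + y₆] = 1·(96.317) = 96.3170.

96.3170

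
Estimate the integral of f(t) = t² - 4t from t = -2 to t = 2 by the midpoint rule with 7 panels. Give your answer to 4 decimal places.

h = (2 − (-2))/7 = 0.571429.
Midpoints m₁,…,m₇ = -1.714286, -1.142857, -0.571429, 0, 0.571429, 1.142857, 1.714286.
f(m₁)=9.795918, f(m₂)=5.877551, f(m₃)=2.612245, f(m₄)=0, f(m₅)=-1.959184, f(m₆)=-3.265306, f(m₇)=-3.918367.
h·[f(m₁) + f(m₂) + f(m₃) + f(m₄) + f(m₅) + f(m₆) + f(m₇)] = 0.571429·(9.142857) = 5.2245.

5.2245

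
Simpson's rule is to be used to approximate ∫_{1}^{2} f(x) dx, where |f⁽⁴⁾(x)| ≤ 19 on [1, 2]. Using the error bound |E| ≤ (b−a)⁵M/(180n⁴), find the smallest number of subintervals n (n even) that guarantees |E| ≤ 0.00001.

Need 19/(180n⁴) ≤ 0.00001.
n⁴ ≥ 19/(180·0.00001) = 10555.6 ⇒ n ≥ 10.1361, so the smallest even n is 12. (n must be even for Simpson's rule.)

12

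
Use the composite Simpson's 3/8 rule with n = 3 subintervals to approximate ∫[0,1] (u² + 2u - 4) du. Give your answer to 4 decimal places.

h = (1 − 0)/3 = 0.333333.
Nodes u₀,…,u₃ = 0, 0.333333, 0.666667, 1.
f(u) = u² + 2u - 4: f₀=-4, f₁=-3.222222, f₂=-2.222222, f₃=-1.
(3h/8)·[f₀ + 3f₁ + 3f₂ + f₃] = 0.125·(-21.333333) = -2.6667.

-2.6667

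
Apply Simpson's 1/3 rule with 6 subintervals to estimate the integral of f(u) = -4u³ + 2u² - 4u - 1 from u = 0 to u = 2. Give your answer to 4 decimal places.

h = (2 − 0)/6 = 0.333333.
Nodes u₀,…,u₆ = 0, 0.333333, 0.666667, 1, 1.333333, 1.666667, 2.
f(u) = -4u³ + 2u² - 4u - 1: f₀=-1, f₁=-2.259259, f₂=-3.962963, f₃=-7, f₄=-12.259259, f₅=-20.629630, f₆=-33.
(h/3)·[f₀ + 4f₁ + 2f₂ + 4f₃ + 2f₄ + 4f₅ + f₆] = 0.111111·(-186) = -20.6667.

-20.6667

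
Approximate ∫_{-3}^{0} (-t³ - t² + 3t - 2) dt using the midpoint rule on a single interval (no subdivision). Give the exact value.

-16.125

M = (b−a)·f(-1.5) = 3·(-5.375) = -16.125.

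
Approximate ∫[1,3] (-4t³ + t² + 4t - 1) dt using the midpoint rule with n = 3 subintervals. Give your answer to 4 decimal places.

-55.6296

h = (3 − 1)/3 = 0.666667.
Midpoints m₁,…,m₃ = 1.333333, 2, 2.666667.
f(m₁)=-3.370370, f(m₂)=-21, f(m₃)=-59.074074.
h·[f(m₁) + f(m₂) + f(m₃)] = 0.666667·(-83.444444) = -55.6296.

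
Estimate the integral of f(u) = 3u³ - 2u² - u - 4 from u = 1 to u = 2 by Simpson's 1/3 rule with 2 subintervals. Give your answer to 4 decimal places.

h = (2 − 1)/2 = 0.5.
Nodes u₀,…,u₂ = 1, 1.5, 2.
f(u) = 3u³ - 2u² - u - 4: f₀=-4, f₁=0.125, f₂=10.
(h/3)·[f₀ + 4f₁ + f₂] = 0.166667·(6.5) = 1.0833.

1.0833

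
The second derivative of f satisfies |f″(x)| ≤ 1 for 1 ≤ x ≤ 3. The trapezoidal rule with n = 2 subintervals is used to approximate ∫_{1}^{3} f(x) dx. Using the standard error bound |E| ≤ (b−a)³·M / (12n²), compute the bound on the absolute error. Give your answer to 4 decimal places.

|E| ≤ (2)³·1 / (12·2²) = 8/48 = 0.1667.

0.1667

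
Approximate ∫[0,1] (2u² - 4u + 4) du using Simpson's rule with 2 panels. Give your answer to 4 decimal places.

h = (1 − 0)/2 = 0.5.
Nodes u₀,…,u₂ = 0, 0.5, 1.
f(u) = 2u² - 4u + 4: f₀=4, f₁=2.5, f₂=2.
(h/3)·[f₀ + 4f₁ + f₂] = 0.166667·(16) = 2.6667.

2.6667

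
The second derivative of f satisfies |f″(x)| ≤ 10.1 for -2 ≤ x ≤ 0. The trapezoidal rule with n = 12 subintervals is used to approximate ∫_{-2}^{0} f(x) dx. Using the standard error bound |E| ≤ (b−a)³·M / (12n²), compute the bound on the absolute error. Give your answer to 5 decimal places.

|E| ≤ (2)³·10.1 / (12·12²) = 80.8/1728 = 0.04676.

0.04676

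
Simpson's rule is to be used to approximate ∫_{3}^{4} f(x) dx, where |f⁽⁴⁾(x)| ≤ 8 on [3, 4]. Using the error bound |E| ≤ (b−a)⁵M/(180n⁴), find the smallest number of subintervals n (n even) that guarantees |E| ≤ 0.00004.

Need 8/(180n⁴) ≤ 0.00004.
n⁴ ≥ 8/(180·0.00004) = 1111.11 ⇒ n ≥ 5.7735, so the smallest even n is 6. (n must be even for Simpson's rule.)

6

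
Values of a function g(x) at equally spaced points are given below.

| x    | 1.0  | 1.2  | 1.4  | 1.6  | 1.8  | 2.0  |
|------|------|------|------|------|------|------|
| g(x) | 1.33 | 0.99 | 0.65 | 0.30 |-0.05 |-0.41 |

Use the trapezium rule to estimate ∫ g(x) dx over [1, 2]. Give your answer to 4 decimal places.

0.4700

h = 0.2, n = 5.
(h/2)·[y₀ + 2y₁ + 2y₂ + 2y₃ + 2y₄ + y₅] = 0.1·(4.70) = 0.4700.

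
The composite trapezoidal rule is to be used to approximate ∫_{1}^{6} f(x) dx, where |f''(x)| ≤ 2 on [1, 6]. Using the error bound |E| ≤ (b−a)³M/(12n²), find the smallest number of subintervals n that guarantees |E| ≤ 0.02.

Need 250/(12n²) ≤ 0.02.
n² ≥ 250/(12·0.02) = 1041.67 ⇒ n ≥ 32.2749, so the smallest n is 33.

33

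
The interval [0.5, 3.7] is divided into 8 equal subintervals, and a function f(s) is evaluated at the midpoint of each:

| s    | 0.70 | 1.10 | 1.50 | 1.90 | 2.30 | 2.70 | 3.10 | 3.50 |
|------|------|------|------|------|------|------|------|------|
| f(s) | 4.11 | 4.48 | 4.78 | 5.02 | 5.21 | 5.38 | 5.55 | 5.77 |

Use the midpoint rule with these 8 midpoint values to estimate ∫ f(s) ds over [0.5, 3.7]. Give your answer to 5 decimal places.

16.12000

h = 0.4, n = 8.
h·[y(m₁) + y(m₂) + y(m₃) + y(m₄) + y(m₅) + y(m₆) + y(m₇) + y(m₈)] = 0.4·(40.30) = 16.12000.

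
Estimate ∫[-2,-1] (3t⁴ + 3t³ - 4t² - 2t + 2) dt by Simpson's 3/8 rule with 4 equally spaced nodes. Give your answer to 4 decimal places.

h = (-1 − (-2))/3 = 0.333333.
Nodes t₀,…,t₃ = -2, -1.666667, -1.333333, -1.
f(t) = 3t⁴ + 3t³ - 4t² - 2t + 2: f₀=14, f₁=3.481481, f₂=-0.074074, f₃=0.
(3h/8)·[f₀ + 3f₁ + 3f₂ + f₃] = 0.125·(24.222222) = 3.0278.

3.0278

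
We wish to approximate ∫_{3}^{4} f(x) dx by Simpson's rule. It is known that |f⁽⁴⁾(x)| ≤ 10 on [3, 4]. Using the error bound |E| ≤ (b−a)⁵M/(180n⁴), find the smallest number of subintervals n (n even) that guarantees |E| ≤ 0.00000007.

30

Need 10/(180n⁴) ≤ 0.00000007.
n⁴ ≥ 10/(180·0.00000007) = 793651 ⇒ n ≥ 29.8475, so the smallest even n is 30. (n must be even for Simpson's rule.)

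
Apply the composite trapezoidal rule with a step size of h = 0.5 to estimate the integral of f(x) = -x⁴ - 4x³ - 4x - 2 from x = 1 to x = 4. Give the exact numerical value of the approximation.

-504.59375

h = (4 − 1)/6 = 0.5.
Nodes x₀,…,x₆ = 1, 1.5, 2, 2.5, 3, 3.5, 4.
f(x) = -x⁴ - 4x³ - 4x - 2: f₀=-11, f₁=-26.5625, f₂=-58, f₃=-113.5625, f₄=-203, f₅=-337.5625, f₆=-530.
(h/2)·[f₀ + 2f₁ + 2f₂ + 2f₃ + 2f₄ + 2f₅ + f₆] = 0.25·(-2018.375) = -504.59375.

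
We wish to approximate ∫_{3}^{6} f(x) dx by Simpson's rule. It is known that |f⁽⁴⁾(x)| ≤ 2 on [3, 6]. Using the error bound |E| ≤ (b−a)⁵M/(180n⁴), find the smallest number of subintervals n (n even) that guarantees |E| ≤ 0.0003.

Need 486/(180n⁴) ≤ 0.0003.
n⁴ ≥ 486/(180·0.0003) = 9000 ⇒ n ≥ 9.7400, so the smallest even n is 10. (n must be even for Simpson's rule.)

10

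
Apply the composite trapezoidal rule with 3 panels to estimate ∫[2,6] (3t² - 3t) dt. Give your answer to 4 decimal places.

163.5556

h = (6 − 2)/3 = 1.333333.
Nodes t₀,…,t₃ = 2, 3.333333, 4.666667, 6.
f(t) = 3t² - 3t: f₀=6, f₁=23.333333, f₂=51.333333, f₃=90.
(h/2)·[f₀ + 2f₁ + 2f₂ + f₃] = 0.666667·(245.333333) = 163.5556.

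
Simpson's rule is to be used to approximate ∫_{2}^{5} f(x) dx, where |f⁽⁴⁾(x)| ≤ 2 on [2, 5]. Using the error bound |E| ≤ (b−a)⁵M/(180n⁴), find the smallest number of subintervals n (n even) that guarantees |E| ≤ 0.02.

4

Need 486/(180n⁴) ≤ 0.02.
n⁴ ≥ 486/(180·0.02) = 135 ⇒ n ≥ 3.4087, so the smallest even n is 4. (n must be even for Simpson's rule.)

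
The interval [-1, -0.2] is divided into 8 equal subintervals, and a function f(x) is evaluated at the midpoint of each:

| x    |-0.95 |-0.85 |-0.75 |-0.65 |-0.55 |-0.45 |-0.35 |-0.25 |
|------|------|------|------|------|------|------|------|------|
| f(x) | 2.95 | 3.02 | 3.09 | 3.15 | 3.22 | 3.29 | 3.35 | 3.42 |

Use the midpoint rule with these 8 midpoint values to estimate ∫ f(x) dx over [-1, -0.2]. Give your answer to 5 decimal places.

2.54900

h = 0.1, n = 8.
h·[y(m₁) + y(m₂) + y(m₃) + y(m₄) + y(m₅) + y(m₆) + y(m₇) + y(m₈)] = 0.1·(25.49) = 2.54900.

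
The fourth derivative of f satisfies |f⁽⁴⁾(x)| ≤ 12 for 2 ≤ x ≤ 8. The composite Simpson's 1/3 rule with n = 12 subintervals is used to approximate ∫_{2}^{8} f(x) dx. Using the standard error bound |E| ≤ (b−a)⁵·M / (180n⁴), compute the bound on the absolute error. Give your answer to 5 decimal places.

|E| ≤ (6)⁵·12 / (180·12⁴) = 93312/3732480 = 0.02500.

0.02500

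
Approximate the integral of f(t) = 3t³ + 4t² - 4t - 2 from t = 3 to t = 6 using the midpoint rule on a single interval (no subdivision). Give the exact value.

M = (b−a)·f(4.5) = 3·(334.375) = 1003.125.

1003.125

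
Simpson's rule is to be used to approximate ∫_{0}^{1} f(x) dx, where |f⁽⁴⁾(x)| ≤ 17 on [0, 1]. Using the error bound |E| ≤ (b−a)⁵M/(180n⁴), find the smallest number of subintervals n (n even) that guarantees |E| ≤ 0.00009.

6

Need 17/(180n⁴) ≤ 0.00009.
n⁴ ≥ 17/(180·0.00009) = 1049.38 ⇒ n ≥ 5.6916, so the smallest even n is 6. (n must be even for Simpson's rule.)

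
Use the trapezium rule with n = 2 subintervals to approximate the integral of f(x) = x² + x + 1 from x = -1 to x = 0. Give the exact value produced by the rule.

0.875

h = (0 − (-1))/2 = 0.5.
Nodes x₀,…,x₂ = -1, -0.5, 0.
f(x) = x² + x + 1: f₀=1, f₁=0.75, f₂=1.
(h/2)·[f₀ + 2f₁ + f₂] = 0.25·(3.5) = 0.875.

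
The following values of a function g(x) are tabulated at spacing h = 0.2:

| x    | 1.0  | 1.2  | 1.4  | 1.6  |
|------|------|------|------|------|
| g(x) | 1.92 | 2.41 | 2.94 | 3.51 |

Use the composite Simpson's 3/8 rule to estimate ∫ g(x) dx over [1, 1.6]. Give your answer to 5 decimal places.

h = 0.2, n = 3.
(3h/8)·[y₀ + 3y₁ + 3y₂ + y₃] = 0.075·(21.48) = 1.61100.

1.61100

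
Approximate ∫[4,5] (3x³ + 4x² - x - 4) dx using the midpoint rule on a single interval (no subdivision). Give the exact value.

M = (b−a)·f(4.5) = 1·(345.875) = 345.875.

345.875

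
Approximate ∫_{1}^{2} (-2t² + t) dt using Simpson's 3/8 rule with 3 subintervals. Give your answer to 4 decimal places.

h = (2 − 1)/3 = 0.333333.
Nodes t₀,…,t₃ = 1, 1.333333, 1.666667, 2.
f(t) = -2t² + t: f₀=-1, f₁=-2.222222, f₂=-3.888889, f₃=-6.
(3h/8)·[f₀ + 3f₁ + 3f₂ + f₃] = 0.125·(-25.333333) = -3.1667.

-3.1667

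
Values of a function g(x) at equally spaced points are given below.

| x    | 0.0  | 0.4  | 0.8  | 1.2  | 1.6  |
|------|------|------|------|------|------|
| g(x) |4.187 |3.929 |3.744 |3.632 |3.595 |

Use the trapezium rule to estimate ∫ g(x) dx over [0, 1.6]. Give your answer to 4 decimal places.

h = 0.4, n = 4.
(h/2)·[y₀ + 2y₁ + 2y₂ + 2y₃ + y₄] = 0.2·(30.392) = 6.0784.

6.0784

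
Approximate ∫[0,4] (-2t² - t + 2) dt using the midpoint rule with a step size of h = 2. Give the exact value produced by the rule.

-40

h = (4 − 0)/2 = 2.
Midpoints m₁,…,m₂ = 1, 3.
f(m₁)=-1, f(m₂)=-19.
h·[f(m₁) + f(m₂)] = 2·(-20) = -40.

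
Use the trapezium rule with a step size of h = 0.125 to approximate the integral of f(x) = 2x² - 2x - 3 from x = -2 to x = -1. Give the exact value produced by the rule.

4.671875

h = (-1 − (-2))/8 = 0.125.
Nodes x₀,…,x₈ = -2, -1.875, -1.75, -1.625, -1.5, -1.375, -1.25, -1.125, -1.
f(x) = 2x² - 2x - 3: f₀=9, f₁=7.78125, f₂=6.625, f₃=5.53125, f₄=4.5, f₅=3.53125, f₆=2.625, f₇=1.78125, f₈=1.
(h/2)·[f₀ + 2f₁ + 2f₂ + 2f₃ + 2f₄ + 2f₅ + 2f₆ + 2f₇ + f₈] = 0.0625·(74.75) = 4.671875.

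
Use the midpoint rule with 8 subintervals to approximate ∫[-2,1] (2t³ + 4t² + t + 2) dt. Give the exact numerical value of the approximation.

h = (1 − (-2))/8 = 0.375.
Midpoints m₁,…,m₈ = -1.8125, -1.4375, -1.0625, -0.6875, -0.3125, 0.0625, 0.4375, 0.8125.
f(m₁)=1.41943359375, f(m₂)=2.88720703125, f(m₃)=3.05419921875, f(m₄)=2.55322265625, f(m₅)=2.01708984375, f(m₆)=2.07861328125, f(m₇)=3.37060546875, f(m₈)=6.52587890625.
h·[f(m₁) + f(m₂) + f(m₃) + f(m₄) + f(m₅) + f(m₆) + f(m₇) + f(m₈)] = 0.375·(23.90625) = 8.96484375.

8.96484375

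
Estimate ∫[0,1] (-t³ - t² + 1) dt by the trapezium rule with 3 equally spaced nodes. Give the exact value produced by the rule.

0.3125

h = (1 − 0)/2 = 0.5.
Nodes t₀,…,t₂ = 0, 0.5, 1.
f(t) = -t³ - t² + 1: f₀=1, f₁=0.625, f₂=-1.
(h/2)·[f₀ + 2f₁ + f₂] = 0.25·(1.25) = 0.3125.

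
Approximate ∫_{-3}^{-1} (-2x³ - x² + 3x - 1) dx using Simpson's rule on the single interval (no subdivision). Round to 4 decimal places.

17.3333

S = (b−a)/6 · [f(-3) + 4f(-2) + f(-1)] = 0.333333·[35 + 4·5 + (-3)] = 17.3333.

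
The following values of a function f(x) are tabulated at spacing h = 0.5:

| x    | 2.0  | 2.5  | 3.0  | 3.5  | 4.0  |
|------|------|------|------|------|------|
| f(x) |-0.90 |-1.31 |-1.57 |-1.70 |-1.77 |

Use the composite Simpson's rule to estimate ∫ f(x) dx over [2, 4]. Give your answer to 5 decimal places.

-2.97500

h = 0.5, n = 4.
(h/3)·[y₀ + 4y₁ + 2y₂ + 4y₃ + y₄] = 0.166667·(-17.85) = -2.97500.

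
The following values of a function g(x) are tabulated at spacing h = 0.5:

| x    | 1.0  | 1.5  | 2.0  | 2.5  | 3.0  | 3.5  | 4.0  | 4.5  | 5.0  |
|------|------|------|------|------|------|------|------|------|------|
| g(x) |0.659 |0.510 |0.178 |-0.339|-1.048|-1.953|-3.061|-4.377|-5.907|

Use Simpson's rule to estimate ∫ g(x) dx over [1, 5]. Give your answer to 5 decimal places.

-6.29100

h = 0.5, n = 8.
(h/3)·[y₀ + 4y₁ + 2y₂ + 4y₃ + 2y₄ + 4y₅ + 2y₆ + 4y₇ + y₈] = 0.166667·(-37.746) = -6.29100.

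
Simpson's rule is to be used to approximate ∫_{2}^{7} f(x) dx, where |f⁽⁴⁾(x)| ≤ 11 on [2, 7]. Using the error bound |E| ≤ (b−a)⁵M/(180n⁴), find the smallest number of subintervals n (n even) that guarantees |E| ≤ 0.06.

8

Need 34375/(180n⁴) ≤ 0.06.
n⁴ ≥ 34375/(180·0.06) = 3182.87 ⇒ n ≥ 7.5111, so the smallest even n is 8. (n must be even for Simpson's rule.)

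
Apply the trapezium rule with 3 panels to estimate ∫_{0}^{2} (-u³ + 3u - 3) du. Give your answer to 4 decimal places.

-4.4444

h = (2 − 0)/3 = 0.666667.
Nodes u₀,…,u₃ = 0, 0.666667, 1.333333, 2.
f(u) = -u³ + 3u - 3: f₀=-3, f₁=-1.296296, f₂=-1.370370, f₃=-5.
(h/2)·[f₀ + 2f₁ + 2f₂ + f₃] = 0.333333·(-13.333333) = -4.4444.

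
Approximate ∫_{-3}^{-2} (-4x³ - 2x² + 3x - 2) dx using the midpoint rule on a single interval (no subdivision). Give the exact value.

M = (b−a)·f(-2.5) = 1·(40.5) = 40.5.

40.5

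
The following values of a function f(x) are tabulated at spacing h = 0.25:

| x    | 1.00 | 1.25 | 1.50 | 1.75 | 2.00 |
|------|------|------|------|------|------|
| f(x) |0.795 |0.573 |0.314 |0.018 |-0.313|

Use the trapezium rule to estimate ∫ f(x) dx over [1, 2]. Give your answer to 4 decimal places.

h = 0.25, n = 4.
(h/2)·[y₀ + 2y₁ + 2y₂ + 2y₃ + y₄] = 0.125·(2.292) = 0.2865.

0.2865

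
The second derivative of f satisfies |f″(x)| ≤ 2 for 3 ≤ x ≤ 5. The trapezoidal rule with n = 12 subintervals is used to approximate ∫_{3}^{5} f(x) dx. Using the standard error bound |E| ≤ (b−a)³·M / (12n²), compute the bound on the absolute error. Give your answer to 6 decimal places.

0.009259

|E| ≤ (2)³·2 / (12·12²) = 16/1728 = 0.009259.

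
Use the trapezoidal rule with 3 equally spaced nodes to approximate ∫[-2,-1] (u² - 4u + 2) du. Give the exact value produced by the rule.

10.375

h = (-1 − (-2))/2 = 0.5.
Nodes u₀,…,u₂ = -2, -1.5, -1.
f(u) = u² - 4u + 2: f₀=14, f₁=10.25, f₂=7.
(h/2)·[f₀ + 2f₁ + f₂] = 0.25·(41.5) = 10.375.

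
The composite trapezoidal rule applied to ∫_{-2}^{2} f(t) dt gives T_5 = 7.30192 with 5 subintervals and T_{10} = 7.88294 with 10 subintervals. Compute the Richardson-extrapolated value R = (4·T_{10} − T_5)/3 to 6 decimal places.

8.076613

R = (4·T_{10} − T_5) / 3 = (4·7.88294 − 7.30192)/3 = (24.22984)/3 = 8.076613.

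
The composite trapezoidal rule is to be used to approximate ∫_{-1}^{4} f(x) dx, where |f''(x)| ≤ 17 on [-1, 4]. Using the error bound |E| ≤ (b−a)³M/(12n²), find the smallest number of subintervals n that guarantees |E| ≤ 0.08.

48

Need 2125/(12n²) ≤ 0.08.
n² ≥ 2125/(12·0.08) = 2213.54 ⇒ n ≥ 47.0483, so the smallest n is 48.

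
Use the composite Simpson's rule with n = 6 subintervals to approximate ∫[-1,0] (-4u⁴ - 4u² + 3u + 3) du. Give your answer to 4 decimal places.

h = (0 − (-1))/6 = 0.166667.
Nodes u₀,…,u₆ = -1, -0.833333, -0.666667, -0.5, -0.333333, -0.166667, 0.
f(u) = -4u⁴ - 4u² + 3u + 3: f₀=-8, f₁=-4.206790, f₂=-1.567901, f₃=0.25, f₄=1.506173, f₅=2.385802, f₆=3.
(h/3)·[f₀ + 4f₁ + 2f₂ + 4f₃ + 2f₄ + 4f₅ + f₆] = 0.055556·(-11.407407) = -0.6337.

-0.6337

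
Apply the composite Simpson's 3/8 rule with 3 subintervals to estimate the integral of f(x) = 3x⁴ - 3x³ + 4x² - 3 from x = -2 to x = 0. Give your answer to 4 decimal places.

h = (0 − (-2))/3 = 0.666667.
Nodes x₀,…,x₃ = -2, -1.333333, -0.666667, 0.
f(x) = 3x⁴ - 3x³ + 4x² - 3: f₀=85, f₁=20.703704, f₂=0.259259, f₃=-3.
(3h/8)·[f₀ + 3f₁ + 3f₂ + f₃] = 0.25·(144.888889) = 36.2222.

36.2222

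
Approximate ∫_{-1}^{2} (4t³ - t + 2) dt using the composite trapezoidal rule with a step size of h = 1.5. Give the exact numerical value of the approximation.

26.25

h = (2 − (-1))/2 = 1.5.
Nodes t₀,…,t₂ = -1, 0.5, 2.
f(t) = 4t³ - t + 2: f₀=-1, f₁=2, f₂=32.
(h/2)·[f₀ + 2f₁ + f₂] = 0.75·(35) = 26.25.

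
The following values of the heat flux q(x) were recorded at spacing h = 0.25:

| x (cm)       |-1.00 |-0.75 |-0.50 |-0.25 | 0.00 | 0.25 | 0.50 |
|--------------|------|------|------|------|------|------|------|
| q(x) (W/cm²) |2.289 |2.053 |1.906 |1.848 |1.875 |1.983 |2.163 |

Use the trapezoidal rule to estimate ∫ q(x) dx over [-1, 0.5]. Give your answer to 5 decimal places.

2.97275

h = 0.25, n = 6.
(h/2)·[y₀ + 2y₁ + 2y₂ + 2y₃ + 2y₄ + 2y₅ + y₆] = 0.125·(23.782) = 2.97275.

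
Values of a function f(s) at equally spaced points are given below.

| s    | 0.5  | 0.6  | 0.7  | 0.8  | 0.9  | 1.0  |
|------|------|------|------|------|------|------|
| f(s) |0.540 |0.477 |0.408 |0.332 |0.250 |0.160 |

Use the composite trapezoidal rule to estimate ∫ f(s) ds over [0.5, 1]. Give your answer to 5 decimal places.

h = 0.1, n = 5.
(h/2)·[y₀ + 2y₁ + 2y₂ + 2y₃ + 2y₄ + y₅] = 0.05·(3.634) = 0.18170.

0.18170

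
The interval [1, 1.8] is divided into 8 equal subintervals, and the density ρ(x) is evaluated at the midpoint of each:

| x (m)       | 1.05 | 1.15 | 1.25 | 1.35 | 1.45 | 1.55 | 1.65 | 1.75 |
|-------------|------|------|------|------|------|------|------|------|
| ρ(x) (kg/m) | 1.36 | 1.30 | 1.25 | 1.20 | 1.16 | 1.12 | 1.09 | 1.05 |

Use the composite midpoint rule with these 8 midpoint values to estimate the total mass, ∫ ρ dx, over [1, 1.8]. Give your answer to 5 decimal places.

0.95300

h = 0.1, n = 8.
h·[y(m₁) + y(m₂) + y(m₃) + y(m₄) + y(m₅) + y(m₆) + y(m₇) + y(m₈)] = 0.1·(9.53) = 0.95300.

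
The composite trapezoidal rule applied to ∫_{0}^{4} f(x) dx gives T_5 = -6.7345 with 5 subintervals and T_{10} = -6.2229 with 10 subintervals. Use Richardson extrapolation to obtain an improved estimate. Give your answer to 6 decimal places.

-6.052367

R = (4·T_{10} − T_5) / 3 = (4·(-6.2229) − (-6.7345))/3 = (-18.1571)/3 = -6.052367.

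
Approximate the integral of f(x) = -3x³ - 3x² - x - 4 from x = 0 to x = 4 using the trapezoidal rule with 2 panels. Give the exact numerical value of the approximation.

h = (4 − 0)/2 = 2.
Nodes x₀,…,x₂ = 0, 2, 4.
f(x) = -3x³ - 3x² - x - 4: f₀=-4, f₁=-42, f₂=-248.
(h/2)·[f₀ + 2f₁ + f₂] = 1·(-336) = -336.

-336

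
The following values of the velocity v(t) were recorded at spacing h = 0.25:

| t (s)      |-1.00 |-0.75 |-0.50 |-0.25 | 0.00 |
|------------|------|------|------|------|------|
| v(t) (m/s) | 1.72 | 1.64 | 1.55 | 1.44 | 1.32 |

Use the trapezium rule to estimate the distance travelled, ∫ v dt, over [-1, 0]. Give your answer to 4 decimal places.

h = 0.25, n = 4.
(h/2)·[y₀ + 2y₁ + 2y₂ + 2y₃ + y₄] = 0.125·(12.30) = 1.5375.

1.5375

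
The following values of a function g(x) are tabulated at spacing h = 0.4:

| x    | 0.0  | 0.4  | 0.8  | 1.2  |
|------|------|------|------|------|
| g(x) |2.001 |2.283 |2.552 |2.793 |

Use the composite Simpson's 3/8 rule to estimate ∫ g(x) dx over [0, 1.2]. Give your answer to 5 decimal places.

2.89485

h = 0.4, n = 3.
(3h/8)·[y₀ + 3y₁ + 3y₂ + y₃] = 0.15·(19.299) = 2.89485.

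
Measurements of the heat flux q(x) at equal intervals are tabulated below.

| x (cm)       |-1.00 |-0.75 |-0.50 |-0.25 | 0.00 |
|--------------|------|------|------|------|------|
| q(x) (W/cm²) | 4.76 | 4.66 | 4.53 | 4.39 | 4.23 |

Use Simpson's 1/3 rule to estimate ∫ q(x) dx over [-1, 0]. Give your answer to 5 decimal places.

4.52083

h = 0.25, n = 4.
(h/3)·[y₀ + 4y₁ + 2y₂ + 4y₃ + y₄] = 0.083333·(54.25) = 4.52083.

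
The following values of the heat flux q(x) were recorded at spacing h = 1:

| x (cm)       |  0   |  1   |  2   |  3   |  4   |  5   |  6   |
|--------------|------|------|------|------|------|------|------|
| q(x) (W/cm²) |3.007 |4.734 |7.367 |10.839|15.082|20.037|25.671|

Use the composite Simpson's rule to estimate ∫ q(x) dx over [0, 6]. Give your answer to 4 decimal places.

72.0053

h = 1, n = 6.
(h/3)·[y₀ + 4y₁ + 2y₂ + 4y₃ + 2y₄ + 4y₅ + y₆] = 0.333333·(216.016) = 72.0053.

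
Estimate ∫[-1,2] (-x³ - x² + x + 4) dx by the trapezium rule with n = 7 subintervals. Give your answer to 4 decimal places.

h = (2 − (-1))/7 = 0.428571.
Nodes x₀,…,x₇ = -1, -0.571429, -0.142857, 0.285714, 0.714286, 1.142857, 1.571429, 2.
f(x) = -x³ - x² + x + 4: f₀=3, f₁=3.288630, f₂=3.839650, f₃=4.180758, f₄=3.839650, f₅=2.344023, f₆=-0.778426, f₇=-6.
(h/2)·[f₀ + 2f₁ + 2f₂ + 2f₃ + 2f₄ + 2f₅ + 2f₆ + f₇] = 0.214286·(30.428571) = 6.5204.

6.5204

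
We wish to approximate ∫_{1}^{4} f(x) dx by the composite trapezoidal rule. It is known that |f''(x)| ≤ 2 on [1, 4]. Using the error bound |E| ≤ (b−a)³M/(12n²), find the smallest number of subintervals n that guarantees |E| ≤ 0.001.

Need 54/(12n²) ≤ 0.001.
n² ≥ 54/(12·0.001) = 4500 ⇒ n ≥ 67.0820, so the smallest n is 68.

68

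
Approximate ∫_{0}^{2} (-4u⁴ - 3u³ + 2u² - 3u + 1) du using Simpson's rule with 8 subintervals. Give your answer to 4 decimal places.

-36.2708

h = (2 − 0)/8 = 0.25.
Nodes u₀,…,u₈ = 0, 0.25, 0.5, 0.75, 1, 1.25, 1.5, 1.75, 2.
f(u) = -4u⁴ - 3u³ + 2u² - 3u + 1: f₀=1, f₁=0.3125, f₂=-0.625, f₃=-2.65625, f₄=-7, f₅=-15.25, f₆=-29.375, f₇=-51.71875, f₈=-85.
(h/3)·[f₀ + 4f₁ + 2f₂ + 4f₃ + 2f₄ + 4f₅ + 2f₆ + 4f₇ + f₈] = 0.083333·(-435.25) = -36.2708.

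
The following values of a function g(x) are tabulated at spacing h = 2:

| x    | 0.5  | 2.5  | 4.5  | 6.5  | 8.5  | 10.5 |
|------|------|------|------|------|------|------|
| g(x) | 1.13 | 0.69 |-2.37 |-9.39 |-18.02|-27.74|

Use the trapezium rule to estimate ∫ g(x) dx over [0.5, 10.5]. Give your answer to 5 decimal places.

h = 2, n = 5.
(h/2)·[y₀ + 2y₁ + 2y₂ + 2y₃ + 2y₄ + y₅] = 1·(-84.79) = -84.79000.

-84.79000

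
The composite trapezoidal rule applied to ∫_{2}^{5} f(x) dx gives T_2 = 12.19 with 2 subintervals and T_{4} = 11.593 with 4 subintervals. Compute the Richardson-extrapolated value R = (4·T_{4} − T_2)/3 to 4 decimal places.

R = (4·T_{4} − T_2) / 3 = (4·11.593 − 12.19)/3 = (34.182)/3 = 11.3940.

11.3940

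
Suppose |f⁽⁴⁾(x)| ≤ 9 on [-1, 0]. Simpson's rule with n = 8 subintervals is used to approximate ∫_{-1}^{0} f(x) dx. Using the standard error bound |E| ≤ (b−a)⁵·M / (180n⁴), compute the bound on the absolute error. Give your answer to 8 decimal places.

|E| ≤ (1)⁵·9 / (180·8⁴) = 9/737280 = 0.00001221.

0.00001221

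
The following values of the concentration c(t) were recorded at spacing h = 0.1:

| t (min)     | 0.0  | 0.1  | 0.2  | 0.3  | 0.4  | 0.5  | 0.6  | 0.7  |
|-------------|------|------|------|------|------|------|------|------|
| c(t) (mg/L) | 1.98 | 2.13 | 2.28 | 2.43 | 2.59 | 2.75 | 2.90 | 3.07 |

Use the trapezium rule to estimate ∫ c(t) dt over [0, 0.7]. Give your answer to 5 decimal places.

1.76050

h = 0.1, n = 7.
(h/2)·[y₀ + 2y₁ + 2y₂ + 2y₃ + 2y₄ + 2y₅ + 2y₆ + y₇] = 0.05·(35.21) = 1.76050.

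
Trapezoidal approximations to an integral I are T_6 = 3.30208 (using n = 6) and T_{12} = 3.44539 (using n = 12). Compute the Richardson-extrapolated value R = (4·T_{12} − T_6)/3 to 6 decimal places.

R = (4·T_{12} − T_6) / 3 = (4·3.44539 − 3.30208)/3 = (10.47948)/3 = 3.493160.

3.493160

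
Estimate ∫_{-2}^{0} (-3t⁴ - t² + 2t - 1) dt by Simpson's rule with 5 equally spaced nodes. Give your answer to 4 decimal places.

h = (0 − (-2))/4 = 0.5.
Nodes t₀,…,t₄ = -2, -1.5, -1, -0.5, 0.
f(t) = -3t⁴ - t² + 2t - 1: f₀=-57, f₁=-21.4375, f₂=-7, f₃=-2.4375, f₄=-1.
(h/3)·[f₀ + 4f₁ + 2f₂ + 4f₃ + f₄] = 0.166667·(-167.5) = -27.9167.

-27.9167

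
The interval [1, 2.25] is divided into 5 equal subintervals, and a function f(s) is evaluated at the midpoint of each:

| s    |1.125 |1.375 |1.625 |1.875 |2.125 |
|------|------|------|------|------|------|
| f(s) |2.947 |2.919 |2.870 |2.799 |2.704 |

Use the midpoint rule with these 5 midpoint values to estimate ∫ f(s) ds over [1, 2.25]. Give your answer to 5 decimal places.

h = 0.25, n = 5.
h·[y(m₁) + y(m₂) + y(m₃) + y(m₄) + y(m₅)] = 0.25·(14.239) = 3.55975.

3.55975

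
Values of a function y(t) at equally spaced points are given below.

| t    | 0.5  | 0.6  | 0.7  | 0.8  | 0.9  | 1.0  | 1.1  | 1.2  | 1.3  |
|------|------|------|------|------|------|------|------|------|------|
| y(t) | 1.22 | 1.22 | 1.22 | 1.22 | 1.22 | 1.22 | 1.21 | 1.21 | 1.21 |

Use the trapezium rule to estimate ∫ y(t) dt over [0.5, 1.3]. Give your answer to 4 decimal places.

h = 0.1, n = 8.
(h/2)·[y₀ + 2y₁ + 2y₂ + 2y₃ + 2y₄ + 2y₅ + 2y₆ + 2y₇ + y₈] = 0.05·(19.47) = 0.9735.

0.9735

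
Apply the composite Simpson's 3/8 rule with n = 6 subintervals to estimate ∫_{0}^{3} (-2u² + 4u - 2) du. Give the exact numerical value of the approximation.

h = (3 − 0)/6 = 0.5.
Nodes u₀,…,u₆ = 0, 0.5, 1, 1.5, 2, 2.5, 3.
f(u) = -2u² + 4u - 2: f₀=-2, f₁=-0.5, f₂=0, f₃=-0.5, f₄=-2, f₅=-4.5, f₆=-8.
(3h/8)·[f₀ + 3f₁ + 3f₂ + 2f₃ + 3f₄ + 3f₅ + f₆] = 0.1875·(-32) = -6.

-6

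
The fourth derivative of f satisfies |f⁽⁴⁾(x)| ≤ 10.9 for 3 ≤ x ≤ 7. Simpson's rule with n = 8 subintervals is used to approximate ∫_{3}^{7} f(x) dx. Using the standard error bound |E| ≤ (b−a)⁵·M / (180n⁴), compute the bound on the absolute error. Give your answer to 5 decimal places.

0.01514

|E| ≤ (4)⁵·10.9 / (180·8⁴) = 11161.6/737280 = 0.01514.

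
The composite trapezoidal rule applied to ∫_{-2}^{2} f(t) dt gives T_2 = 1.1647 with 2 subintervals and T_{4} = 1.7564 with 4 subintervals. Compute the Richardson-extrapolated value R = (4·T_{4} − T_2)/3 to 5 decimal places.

1.95363

R = (4·T_{4} − T_2) / 3 = (4·1.7564 − 1.1647)/3 = (5.8609)/3 = 1.95363.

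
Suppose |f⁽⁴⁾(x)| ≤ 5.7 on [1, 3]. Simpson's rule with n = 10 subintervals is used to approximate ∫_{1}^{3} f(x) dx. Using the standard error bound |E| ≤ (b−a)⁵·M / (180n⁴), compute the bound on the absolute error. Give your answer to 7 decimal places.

|E| ≤ (2)⁵·5.7 / (180·10⁴) = 182.4/1800000 = 0.0001013.

0.0001013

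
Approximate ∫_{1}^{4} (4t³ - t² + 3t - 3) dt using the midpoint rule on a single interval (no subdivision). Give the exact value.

M = (b−a)·f(2.5) = 3·(60.75) = 182.25.

182.25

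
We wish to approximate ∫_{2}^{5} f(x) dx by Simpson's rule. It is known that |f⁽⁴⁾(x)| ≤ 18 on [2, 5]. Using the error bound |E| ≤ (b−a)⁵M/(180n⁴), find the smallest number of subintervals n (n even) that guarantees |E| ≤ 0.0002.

20

Need 4374/(180n⁴) ≤ 0.0002.
n⁴ ≥ 4374/(180·0.0002) = 121500 ⇒ n ≥ 18.6700, so the smallest even n is 20. (n must be even for Simpson's rule.)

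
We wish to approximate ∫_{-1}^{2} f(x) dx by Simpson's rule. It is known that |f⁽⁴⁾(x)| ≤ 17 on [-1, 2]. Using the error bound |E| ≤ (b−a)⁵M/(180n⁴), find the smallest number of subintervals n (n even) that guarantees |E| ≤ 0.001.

14

Need 4131/(180n⁴) ≤ 0.001.
n⁴ ≥ 4131/(180·0.001) = 22950 ⇒ n ≥ 12.3082, so the smallest even n is 14. (n must be even for Simpson's rule.)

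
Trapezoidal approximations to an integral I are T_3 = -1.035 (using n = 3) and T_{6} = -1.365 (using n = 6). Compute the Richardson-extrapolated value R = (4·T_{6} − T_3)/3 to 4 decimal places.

R = (4·T_{6} − T_3) / 3 = (4·(-1.365) − (-1.035))/3 = (-4.425)/3 = -1.4750.

-1.4750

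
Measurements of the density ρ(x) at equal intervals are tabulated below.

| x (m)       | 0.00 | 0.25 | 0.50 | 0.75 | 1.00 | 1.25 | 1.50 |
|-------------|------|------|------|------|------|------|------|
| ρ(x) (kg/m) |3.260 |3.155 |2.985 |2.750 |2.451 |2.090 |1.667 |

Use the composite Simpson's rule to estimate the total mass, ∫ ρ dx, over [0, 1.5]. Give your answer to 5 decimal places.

h = 0.25, n = 6.
(h/3)·[y₀ + 4y₁ + 2y₂ + 4y₃ + 2y₄ + 4y₅ + y₆] = 0.083333·(47.779) = 3.98158.

3.98158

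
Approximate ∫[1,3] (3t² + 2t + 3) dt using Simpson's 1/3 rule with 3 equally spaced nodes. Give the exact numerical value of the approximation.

h = (3 − 1)/2 = 1.
Nodes t₀,…,t₂ = 1, 2, 3.
f(t) = 3t² + 2t + 3: f₀=8, f₁=19, f₂=36.
(h/3)·[f₀ + 4f₁ + f₂] = 0.333333·(120) = 40.

40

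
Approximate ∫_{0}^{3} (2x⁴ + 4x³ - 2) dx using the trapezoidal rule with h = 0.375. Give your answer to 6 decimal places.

h = (3 − 0)/8 = 0.375.
Nodes x₀,…,x₈ = 0, 0.375, 0.75, 1.125, 1.5, 1.875, 2.25, 2.625, 3.
f(x) = 2x⁴ + 4x³ - 2: f₀=-2, f₁=-1.74951171875, f₂=0.3203125, f₃=6.89892578125, f₄=21.625, f₅=49.08642578125, f₆=94.8203125, f₇=165.31298828125, f₈=268.
(h/2)·[f₀ + 2f₁ + 2f₂ + 2f₃ + 2f₄ + 2f₅ + 2f₆ + 2f₇ + f₈] = 0.1875·(938.62890625) = 175.992920.

175.992920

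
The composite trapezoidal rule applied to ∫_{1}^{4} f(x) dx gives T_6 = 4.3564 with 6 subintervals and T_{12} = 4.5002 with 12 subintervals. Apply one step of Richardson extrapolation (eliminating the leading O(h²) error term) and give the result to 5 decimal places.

R = (4·T_{12} − T_6) / 3 = (4·4.5002 − 4.3564)/3 = (13.6444)/3 = 4.54813.

4.54813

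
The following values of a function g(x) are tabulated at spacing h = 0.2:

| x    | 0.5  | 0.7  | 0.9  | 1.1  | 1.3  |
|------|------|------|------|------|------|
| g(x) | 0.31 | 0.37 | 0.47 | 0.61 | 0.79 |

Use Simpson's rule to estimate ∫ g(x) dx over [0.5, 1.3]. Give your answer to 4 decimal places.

0.3973

h = 0.2, n = 4.
(h/3)·[y₀ + 4y₁ + 2y₂ + 4y₃ + y₄] = 0.066667·(5.96) = 0.3973.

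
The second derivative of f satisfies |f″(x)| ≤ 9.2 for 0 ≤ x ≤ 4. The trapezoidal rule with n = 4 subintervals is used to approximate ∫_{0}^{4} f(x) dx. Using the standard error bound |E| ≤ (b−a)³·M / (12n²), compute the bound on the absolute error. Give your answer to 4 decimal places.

3.0667

|E| ≤ (4)³·9.2 / (12·4²) = 588.8/192 = 3.0667.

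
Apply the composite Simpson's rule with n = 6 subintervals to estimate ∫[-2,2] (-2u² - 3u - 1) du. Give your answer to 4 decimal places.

h = (2 − (-2))/6 = 0.666667.
Nodes u₀,…,u₆ = -2, -1.333333, -0.666667, 0, 0.666667, 1.333333, 2.
f(u) = -2u² - 3u - 1: f₀=-3, f₁=-0.555556, f₂=0.111111, f₃=-1, f₄=-3.888889, f₅=-8.555556, f₆=-15.
(h/3)·[f₀ + 4f₁ + 2f₂ + 4f₃ + 2f₄ + 4f₅ + f₆] = 0.222222·(-66) = -14.6667.

-14.6667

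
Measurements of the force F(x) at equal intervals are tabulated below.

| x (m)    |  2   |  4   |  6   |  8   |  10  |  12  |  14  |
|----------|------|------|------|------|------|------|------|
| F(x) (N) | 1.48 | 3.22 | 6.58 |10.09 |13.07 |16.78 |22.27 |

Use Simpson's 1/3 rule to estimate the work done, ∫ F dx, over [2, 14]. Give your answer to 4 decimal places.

h = 2, n = 6.
(h/3)·[y₀ + 4y₁ + 2y₂ + 4y₃ + 2y₄ + 4y₅ + y₆] = 0.666667·(183.41) = 122.2733.

122.2733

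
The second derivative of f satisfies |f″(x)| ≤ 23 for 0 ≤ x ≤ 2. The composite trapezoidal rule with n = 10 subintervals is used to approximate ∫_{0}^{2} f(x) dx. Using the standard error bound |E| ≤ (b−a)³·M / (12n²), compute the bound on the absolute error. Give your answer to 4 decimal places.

0.1533

|E| ≤ (2)³·23 / (12·10²) = 184/1200 = 0.1533.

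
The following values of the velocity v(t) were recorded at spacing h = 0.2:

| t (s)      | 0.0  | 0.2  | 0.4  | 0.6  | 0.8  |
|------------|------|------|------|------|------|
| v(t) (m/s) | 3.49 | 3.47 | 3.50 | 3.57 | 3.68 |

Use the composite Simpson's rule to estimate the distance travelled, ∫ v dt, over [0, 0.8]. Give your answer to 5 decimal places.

h = 0.2, n = 4.
(h/3)·[y₀ + 4y₁ + 2y₂ + 4y₃ + y₄] = 0.066667·(42.33) = 2.82200.

2.82200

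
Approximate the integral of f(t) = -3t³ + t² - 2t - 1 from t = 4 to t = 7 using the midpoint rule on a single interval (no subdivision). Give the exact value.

-1442.625

M = (b−a)·f(5.5) = 3·(-480.875) = -1442.625.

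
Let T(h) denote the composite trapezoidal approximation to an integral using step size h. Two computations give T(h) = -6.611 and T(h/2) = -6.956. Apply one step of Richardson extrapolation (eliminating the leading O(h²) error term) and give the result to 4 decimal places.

R = (4·T(h/2) − T(h)) / 3 = (4·(-6.956) − (-6.611))/3 = (-21.213)/3 = -7.0710.

-7.0710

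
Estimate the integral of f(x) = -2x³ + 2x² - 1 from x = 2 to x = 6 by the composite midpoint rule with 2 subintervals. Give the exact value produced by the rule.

-476

h = (6 − 2)/2 = 2.
Midpoints m₁,…,m₂ = 3, 5.
f(m₁)=-37, f(m₂)=-201.
h·[f(m₁) + f(m₂)] = 2·(-238) = -476.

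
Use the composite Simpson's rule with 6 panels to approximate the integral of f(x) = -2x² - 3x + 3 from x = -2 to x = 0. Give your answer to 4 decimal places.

6.6667

h = (0 − (-2))/6 = 0.333333.
Nodes x₀,…,x₆ = -2, -1.666667, -1.333333, -1, -0.666667, -0.333333, 0.
f(x) = -2x² - 3x + 3: f₀=1, f₁=2.444444, f₂=3.444444, f₃=4, f₄=4.111111, f₅=3.777778, f₆=3.
(h/3)·[f₀ + 4f₁ + 2f₂ + 4f₃ + 2f₄ + 4f₅ + f₆] = 0.111111·(60) = 6.6667.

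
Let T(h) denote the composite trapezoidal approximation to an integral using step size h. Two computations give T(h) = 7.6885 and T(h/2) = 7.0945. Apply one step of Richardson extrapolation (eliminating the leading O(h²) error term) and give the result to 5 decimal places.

R = (4·T(h/2) − T(h)) / 3 = (4·7.0945 − 7.6885)/3 = (20.6895)/3 = 6.89650.

6.89650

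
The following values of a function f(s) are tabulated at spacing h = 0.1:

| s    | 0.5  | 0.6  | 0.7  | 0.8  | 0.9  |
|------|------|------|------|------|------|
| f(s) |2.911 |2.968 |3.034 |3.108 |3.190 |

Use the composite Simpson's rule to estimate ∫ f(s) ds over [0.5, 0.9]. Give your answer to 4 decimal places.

1.2158

h = 0.1, n = 4.
(h/3)·[y₀ + 4y₁ + 2y₂ + 4y₃ + y₄] = 0.033333·(36.473) = 1.2158.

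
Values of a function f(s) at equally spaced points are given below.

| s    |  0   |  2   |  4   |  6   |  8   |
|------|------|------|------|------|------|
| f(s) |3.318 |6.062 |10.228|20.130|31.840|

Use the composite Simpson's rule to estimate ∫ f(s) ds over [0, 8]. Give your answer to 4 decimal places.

106.9213

h = 2, n = 4.
(h/3)·[y₀ + 4y₁ + 2y₂ + 4y₃ + y₄] = 0.666667·(160.382) = 106.9213.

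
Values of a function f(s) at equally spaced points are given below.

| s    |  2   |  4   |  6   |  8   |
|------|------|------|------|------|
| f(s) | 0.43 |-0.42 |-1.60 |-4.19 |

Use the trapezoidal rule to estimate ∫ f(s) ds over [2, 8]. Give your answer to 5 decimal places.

h = 2, n = 3.
(h/2)·[y₀ + 2y₁ + 2y₂ + y₃] = 1·(-7.80) = -7.80000.

-7.80000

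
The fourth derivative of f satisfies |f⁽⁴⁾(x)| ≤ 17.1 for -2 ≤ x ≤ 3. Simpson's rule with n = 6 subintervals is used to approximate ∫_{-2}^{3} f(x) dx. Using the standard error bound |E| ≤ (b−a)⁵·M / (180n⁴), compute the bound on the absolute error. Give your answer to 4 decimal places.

0.2291

|E| ≤ (5)⁵·17.1 / (180·6⁴) = 53437.5/233280 = 0.2291.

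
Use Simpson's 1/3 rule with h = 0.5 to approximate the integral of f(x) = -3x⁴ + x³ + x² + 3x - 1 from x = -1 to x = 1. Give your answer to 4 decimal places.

-2.5833

h = (1 − (-1))/4 = 0.5.
Nodes x₀,…,x₄ = -1, -0.5, 0, 0.5, 1.
f(x) = -3x⁴ + x³ + x² + 3x - 1: f₀=-7, f₁=-2.5625, f₂=-1, f₃=0.6875, f₄=1.
(h/3)·[f₀ + 4f₁ + 2f₂ + 4f₃ + f₄] = 0.166667·(-15.5) = -2.5833.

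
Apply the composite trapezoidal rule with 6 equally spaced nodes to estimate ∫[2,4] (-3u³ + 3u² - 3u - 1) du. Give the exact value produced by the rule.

-145.28

h = (4 − 2)/5 = 0.4.
Nodes u₀,…,u₅ = 2, 2.4, 2.8, 3.2, 3.6, 4.
f(u) = -3u³ + 3u² - 3u - 1: f₀=-19, f₁=-32.392, f₂=-51.736, f₃=-78.184, f₄=-112.888, f₅=-157.
(h/2)·[f₀ + 2f₁ + 2f₂ + 2f₃ + 2f₄ + f₅] = 0.2·(-726.4) = -145.28.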